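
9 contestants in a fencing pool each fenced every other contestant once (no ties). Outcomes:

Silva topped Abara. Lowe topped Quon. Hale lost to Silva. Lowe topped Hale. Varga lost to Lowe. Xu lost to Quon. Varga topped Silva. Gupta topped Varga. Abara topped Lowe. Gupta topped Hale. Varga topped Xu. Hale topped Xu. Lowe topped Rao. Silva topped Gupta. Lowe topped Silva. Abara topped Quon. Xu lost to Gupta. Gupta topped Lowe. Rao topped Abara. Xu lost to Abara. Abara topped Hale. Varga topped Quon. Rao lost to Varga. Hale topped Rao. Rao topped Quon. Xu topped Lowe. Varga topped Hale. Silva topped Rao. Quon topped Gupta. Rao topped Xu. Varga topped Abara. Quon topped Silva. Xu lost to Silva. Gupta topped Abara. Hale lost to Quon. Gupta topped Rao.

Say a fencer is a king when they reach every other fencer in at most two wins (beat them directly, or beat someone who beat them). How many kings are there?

6

Lowe reaches everyone (king).
Varga reaches everyone (king).
Hale cannot reach Varga, Silva, Gupta in two steps.
Silva reaches everyone (king).
Abara reaches everyone (king).
Gupta reaches everyone (king).
Rao cannot reach Varga in two steps.
Xu cannot reach Abara, Gupta in two steps.
Quon reaches everyone (king).
Kings: Lowe, Varga, Silva, Abara, Gupta, Quon — 6.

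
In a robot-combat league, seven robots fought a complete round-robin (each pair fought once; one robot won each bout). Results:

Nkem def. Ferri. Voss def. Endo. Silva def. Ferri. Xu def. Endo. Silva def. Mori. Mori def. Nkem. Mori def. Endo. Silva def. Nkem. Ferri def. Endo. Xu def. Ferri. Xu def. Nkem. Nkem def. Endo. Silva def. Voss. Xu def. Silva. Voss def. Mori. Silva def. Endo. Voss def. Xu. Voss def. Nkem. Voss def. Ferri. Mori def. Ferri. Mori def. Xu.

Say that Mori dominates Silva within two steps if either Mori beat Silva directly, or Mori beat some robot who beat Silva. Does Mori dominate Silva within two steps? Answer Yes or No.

Mori did not beat Silva directly.
Mori beat Ferri, Endo, Nkem, Xu. Of those, Xu beat Silva.

Yes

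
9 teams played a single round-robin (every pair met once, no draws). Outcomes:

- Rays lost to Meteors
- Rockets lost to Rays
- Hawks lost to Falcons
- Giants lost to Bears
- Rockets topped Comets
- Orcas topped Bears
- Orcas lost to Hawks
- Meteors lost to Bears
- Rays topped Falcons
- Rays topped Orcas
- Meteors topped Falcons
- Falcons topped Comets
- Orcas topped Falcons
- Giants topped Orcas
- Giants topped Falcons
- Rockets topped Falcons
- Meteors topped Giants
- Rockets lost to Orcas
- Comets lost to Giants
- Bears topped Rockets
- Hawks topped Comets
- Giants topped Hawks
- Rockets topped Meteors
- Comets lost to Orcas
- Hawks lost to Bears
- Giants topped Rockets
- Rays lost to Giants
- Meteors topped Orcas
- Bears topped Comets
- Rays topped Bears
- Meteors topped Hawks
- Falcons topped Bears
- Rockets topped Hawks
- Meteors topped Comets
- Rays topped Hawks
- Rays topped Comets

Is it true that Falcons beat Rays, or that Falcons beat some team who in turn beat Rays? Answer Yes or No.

Falcons did not beat Rays directly.
Falcons beat Bears, Comets, Hawks, but each of them lost to Rays. No two-step path.

No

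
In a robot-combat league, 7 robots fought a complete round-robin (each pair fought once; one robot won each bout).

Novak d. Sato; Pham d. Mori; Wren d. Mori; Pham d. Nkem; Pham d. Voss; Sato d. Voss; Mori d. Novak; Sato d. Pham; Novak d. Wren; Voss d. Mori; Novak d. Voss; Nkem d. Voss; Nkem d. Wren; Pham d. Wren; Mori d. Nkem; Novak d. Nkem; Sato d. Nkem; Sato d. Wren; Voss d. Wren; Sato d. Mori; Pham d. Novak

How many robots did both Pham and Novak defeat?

Pham beat: Nkem, Novak, Wren, Voss, Mori.
Novak beat: Nkem, Wren, Sato, Voss.
Both beat: Nkem, Wren, Voss — 3.

3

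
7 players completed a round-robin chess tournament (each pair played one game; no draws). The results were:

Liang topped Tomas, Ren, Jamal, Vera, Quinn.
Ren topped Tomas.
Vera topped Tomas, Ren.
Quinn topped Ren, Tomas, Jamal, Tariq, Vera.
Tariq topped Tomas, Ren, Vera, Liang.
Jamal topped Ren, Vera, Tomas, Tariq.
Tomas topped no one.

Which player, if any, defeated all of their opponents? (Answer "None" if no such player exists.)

Highest win total is Quinn with 5 (out of 6 possible).
Quinn lost to Liang, so no player went undefeated.

None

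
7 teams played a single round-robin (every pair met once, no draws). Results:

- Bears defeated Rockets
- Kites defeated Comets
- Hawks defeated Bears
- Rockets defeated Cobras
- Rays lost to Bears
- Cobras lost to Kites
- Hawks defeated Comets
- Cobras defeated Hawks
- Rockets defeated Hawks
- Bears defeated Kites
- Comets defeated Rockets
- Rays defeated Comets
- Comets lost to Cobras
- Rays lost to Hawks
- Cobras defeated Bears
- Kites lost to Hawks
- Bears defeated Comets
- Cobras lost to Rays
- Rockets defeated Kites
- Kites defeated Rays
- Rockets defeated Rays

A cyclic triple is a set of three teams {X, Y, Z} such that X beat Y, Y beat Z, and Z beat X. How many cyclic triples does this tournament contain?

10

Win totals: Cobras 3, Rays 2, Bears 4, Hawks 4, Kites 3, Rockets 4, Comets 1.
A team with w wins dominates both others in C(w,2) triples; summing gives 3 + 1 + 6 + 6 + 3 + 6 + 0 = 25 transitive triples.
Total triples C(7,3) = 35, so cyclic triples = 35 − 25 = 10.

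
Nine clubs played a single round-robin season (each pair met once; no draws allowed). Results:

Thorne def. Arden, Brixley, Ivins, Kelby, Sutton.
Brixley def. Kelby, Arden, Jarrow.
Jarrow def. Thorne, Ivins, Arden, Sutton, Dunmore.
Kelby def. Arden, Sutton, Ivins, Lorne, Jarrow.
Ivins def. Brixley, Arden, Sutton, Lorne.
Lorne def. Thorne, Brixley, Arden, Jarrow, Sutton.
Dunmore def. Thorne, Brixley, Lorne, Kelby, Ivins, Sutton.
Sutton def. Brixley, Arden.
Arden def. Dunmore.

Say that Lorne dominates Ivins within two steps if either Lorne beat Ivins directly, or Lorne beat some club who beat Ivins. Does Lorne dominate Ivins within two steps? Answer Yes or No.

Lorne did not beat Ivins directly.
Lorne beat Thorne, Arden, Sutton, Brixley, Jarrow. Of those, Thorne beat Ivins.

Yes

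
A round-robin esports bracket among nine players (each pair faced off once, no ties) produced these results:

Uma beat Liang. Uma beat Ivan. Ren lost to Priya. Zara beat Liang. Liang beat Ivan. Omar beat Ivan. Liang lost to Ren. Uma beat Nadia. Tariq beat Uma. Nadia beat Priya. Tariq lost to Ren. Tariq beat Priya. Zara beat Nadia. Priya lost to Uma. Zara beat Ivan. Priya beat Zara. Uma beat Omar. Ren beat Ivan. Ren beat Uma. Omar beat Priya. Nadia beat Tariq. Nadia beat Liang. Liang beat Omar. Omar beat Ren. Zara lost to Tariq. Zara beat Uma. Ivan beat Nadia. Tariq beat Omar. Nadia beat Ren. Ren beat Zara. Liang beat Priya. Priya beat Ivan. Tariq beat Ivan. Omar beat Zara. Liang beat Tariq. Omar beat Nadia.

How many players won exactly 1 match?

Win totals: Tariq 5, Nadia 4, Zara 4, Uma 5, Liang 4, Ivan 1, Ren 5, Priya 3, Omar 5.
Exactly 1: Ivan — 1 player.

1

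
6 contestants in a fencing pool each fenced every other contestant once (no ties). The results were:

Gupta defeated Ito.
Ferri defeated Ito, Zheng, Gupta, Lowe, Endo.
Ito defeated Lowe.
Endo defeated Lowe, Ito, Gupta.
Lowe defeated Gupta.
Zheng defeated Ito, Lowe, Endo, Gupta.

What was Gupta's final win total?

1

Gupta's results: beat Ito; lost to Endo, Lowe, Ferri, Zheng.
That is 1 win.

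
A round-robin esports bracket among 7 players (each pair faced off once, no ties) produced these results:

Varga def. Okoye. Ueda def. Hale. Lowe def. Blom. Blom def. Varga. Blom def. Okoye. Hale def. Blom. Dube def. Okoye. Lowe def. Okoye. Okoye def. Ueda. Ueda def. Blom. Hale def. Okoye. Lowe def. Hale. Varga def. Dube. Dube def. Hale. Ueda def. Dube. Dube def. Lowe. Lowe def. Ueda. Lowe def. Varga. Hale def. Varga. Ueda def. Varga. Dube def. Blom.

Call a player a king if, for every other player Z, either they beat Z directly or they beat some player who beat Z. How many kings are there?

4

Varga reaches everyone (king).
Blom cannot reach Lowe, Hale in two steps.
Lowe reaches everyone (king).
Ueda reaches everyone (king).
Okoye cannot reach Lowe in two steps.
Dube reaches everyone (king).
Hale cannot reach Lowe in two steps.
Kings: Varga, Lowe, Ueda, Dube — 4.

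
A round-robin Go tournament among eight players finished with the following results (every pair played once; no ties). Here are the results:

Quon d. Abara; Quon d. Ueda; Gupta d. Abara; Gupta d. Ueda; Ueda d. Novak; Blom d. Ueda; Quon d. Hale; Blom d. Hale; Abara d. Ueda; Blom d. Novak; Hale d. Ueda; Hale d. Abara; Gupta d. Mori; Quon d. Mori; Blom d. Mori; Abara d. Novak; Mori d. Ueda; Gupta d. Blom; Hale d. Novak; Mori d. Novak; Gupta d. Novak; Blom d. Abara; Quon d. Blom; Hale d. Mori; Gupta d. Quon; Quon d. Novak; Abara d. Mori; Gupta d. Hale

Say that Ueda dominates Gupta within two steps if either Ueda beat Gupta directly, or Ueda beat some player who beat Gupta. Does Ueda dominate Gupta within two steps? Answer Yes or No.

No

Ueda did not beat Gupta directly.
Ueda beat Novak, but each of them lost to Gupta. No two-step path.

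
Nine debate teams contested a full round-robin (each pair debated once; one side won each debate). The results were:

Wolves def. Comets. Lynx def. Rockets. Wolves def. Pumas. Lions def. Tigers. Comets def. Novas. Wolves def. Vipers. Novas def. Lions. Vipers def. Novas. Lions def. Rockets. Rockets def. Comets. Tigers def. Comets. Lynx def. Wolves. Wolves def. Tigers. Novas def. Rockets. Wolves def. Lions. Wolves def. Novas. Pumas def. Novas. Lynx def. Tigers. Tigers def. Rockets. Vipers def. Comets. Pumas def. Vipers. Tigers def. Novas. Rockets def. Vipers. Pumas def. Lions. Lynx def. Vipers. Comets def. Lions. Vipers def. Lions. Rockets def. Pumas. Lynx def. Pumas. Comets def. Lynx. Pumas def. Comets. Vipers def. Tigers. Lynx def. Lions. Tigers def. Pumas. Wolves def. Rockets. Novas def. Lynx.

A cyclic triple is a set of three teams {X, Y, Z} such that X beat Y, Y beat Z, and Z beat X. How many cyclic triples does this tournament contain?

20

Win totals: Novas 3, Pumas 4, Vipers 4, Lynx 6, Comets 3, Rockets 3, Lions 2, Tigers 4, Wolves 7.
A team with w wins dominates both others in C(w,2) triples; summing gives 3 + 6 + 6 + 15 + 3 + 3 + 1 + 6 + 21 = 64 transitive triples.
Total triples C(9,3) = 84, so cyclic triples = 84 − 64 = 20.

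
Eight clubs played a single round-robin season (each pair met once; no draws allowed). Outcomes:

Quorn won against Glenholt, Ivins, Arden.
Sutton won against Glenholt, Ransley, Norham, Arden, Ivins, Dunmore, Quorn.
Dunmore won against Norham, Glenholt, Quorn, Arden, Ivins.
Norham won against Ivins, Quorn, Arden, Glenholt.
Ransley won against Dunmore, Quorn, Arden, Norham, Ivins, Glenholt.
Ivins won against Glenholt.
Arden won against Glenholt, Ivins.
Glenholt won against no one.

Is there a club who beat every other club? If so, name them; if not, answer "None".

Sutton has 7 wins out of 7 opponents — a perfect record.

Sutton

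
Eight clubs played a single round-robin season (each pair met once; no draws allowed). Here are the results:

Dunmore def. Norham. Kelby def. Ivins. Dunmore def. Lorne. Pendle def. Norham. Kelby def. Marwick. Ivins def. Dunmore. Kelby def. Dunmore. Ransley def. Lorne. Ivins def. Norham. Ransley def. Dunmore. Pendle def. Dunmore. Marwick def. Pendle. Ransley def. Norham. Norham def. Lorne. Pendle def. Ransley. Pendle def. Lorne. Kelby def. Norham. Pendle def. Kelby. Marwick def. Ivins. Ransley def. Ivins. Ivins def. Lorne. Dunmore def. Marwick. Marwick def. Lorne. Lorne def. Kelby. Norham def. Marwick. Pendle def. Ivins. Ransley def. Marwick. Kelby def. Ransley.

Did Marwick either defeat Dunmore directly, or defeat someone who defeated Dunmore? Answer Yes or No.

Yes

Marwick did not beat Dunmore directly.
Marwick beat Lorne, Ivins, Pendle. Of those, Ivins beat Dunmore.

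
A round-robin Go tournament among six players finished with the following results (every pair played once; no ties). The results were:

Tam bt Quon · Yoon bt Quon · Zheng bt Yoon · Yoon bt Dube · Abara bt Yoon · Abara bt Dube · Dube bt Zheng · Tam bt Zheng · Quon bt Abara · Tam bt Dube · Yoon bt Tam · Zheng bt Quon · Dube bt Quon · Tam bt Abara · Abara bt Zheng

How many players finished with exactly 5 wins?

0

Win totals: Zheng 2, Dube 2, Yoon 3, Abara 3, Tam 4, Quon 1.
No player has exactly 5 wins.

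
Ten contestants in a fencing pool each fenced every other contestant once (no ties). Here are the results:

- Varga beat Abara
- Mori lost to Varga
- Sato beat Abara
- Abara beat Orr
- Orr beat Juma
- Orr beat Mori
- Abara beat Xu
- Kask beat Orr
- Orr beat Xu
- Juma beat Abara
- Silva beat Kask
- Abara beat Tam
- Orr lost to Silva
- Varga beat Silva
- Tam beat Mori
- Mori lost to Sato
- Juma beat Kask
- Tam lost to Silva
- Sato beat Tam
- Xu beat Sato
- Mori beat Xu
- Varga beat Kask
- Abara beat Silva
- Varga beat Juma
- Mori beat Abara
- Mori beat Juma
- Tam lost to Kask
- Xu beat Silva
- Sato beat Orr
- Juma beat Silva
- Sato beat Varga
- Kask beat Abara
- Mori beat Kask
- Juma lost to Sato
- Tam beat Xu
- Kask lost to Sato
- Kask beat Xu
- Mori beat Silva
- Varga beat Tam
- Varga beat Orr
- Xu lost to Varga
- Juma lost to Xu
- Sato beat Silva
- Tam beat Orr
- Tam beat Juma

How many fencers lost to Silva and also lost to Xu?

Silva beat: Orr, Tam, Kask.
Xu beat: Sato, Juma, Silva.
No one was beaten by both.

0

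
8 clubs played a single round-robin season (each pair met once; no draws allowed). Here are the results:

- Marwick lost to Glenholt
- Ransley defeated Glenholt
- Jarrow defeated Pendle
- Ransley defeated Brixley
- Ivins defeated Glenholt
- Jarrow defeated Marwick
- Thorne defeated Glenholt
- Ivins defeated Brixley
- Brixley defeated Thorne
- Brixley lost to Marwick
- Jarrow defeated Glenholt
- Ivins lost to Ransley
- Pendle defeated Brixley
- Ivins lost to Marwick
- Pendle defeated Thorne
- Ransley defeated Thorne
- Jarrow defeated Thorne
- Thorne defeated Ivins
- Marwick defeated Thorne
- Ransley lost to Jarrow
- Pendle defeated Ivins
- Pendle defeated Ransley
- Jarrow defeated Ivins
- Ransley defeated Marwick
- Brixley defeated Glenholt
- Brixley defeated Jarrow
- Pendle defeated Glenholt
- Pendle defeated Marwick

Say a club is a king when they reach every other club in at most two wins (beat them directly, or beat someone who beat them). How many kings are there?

3

Marwick cannot reach Pendle, Ransley in two steps.
Pendle reaches everyone (king).
Ransley cannot reach Pendle in two steps.
Jarrow reaches everyone (king).
Ivins cannot reach Pendle, Ransley in two steps.
Brixley reaches everyone (king).
Glenholt cannot reach Pendle, Ransley, Jarrow in two steps.
Thorne cannot reach Pendle, Ransley, Jarrow in two steps.
Kings: Pendle, Jarrow, Brixley — 3.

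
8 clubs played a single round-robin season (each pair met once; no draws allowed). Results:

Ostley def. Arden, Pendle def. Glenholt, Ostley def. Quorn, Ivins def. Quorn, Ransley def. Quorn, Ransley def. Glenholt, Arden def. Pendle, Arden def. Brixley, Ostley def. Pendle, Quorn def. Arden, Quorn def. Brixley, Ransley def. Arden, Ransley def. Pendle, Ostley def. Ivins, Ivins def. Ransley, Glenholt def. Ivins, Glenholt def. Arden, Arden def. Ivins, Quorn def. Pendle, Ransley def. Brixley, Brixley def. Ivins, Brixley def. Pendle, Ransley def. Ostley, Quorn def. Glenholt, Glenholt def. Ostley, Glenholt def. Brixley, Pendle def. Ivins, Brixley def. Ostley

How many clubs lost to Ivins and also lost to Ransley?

Ivins beat: Quorn, Ransley.
Ransley beat: Ostley, Quorn, Arden, Pendle, Brixley, Glenholt.
Both beat: Quorn — 1.

1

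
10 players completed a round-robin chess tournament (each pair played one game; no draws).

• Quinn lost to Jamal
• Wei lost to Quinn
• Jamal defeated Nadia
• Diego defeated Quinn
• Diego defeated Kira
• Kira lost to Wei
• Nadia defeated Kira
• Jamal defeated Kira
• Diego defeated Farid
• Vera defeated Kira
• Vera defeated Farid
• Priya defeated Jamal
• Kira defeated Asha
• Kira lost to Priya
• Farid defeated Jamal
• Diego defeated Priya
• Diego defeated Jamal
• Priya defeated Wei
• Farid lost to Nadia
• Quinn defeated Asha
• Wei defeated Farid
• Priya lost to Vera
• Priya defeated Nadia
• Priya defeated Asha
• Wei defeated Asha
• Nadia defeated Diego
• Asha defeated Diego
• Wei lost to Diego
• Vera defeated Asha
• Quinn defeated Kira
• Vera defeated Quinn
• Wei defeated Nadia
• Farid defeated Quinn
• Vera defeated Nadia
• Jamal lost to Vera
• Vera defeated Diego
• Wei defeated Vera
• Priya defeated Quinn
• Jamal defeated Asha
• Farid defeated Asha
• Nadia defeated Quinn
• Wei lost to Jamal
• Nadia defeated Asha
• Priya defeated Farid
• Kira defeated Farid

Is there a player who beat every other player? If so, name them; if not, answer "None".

None

Highest win total is Vera with 8 (out of 9 possible).
Vera lost to Wei, so no player went undefeated.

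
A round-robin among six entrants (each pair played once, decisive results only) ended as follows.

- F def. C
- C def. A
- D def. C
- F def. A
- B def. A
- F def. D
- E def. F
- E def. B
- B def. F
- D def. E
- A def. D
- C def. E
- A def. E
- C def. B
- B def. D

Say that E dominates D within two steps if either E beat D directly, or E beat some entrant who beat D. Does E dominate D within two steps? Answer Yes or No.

E did not beat D directly.
E beat B, F. Of those, B beat D.

Yes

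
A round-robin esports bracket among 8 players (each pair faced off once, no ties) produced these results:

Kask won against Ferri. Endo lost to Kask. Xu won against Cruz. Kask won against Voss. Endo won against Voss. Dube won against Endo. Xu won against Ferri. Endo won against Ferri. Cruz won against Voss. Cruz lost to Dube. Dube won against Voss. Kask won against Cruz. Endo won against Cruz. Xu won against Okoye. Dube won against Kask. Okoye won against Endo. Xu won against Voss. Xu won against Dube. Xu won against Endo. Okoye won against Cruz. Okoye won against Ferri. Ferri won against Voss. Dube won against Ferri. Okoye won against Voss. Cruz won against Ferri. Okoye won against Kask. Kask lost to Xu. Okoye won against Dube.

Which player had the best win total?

Xu

Win totals: Kask 4, Voss 0, Endo 3, Ferri 1, Xu 7, Okoye 6, Dube 5, Cruz 2.
Xu leads with 7 wins (next highest: 6).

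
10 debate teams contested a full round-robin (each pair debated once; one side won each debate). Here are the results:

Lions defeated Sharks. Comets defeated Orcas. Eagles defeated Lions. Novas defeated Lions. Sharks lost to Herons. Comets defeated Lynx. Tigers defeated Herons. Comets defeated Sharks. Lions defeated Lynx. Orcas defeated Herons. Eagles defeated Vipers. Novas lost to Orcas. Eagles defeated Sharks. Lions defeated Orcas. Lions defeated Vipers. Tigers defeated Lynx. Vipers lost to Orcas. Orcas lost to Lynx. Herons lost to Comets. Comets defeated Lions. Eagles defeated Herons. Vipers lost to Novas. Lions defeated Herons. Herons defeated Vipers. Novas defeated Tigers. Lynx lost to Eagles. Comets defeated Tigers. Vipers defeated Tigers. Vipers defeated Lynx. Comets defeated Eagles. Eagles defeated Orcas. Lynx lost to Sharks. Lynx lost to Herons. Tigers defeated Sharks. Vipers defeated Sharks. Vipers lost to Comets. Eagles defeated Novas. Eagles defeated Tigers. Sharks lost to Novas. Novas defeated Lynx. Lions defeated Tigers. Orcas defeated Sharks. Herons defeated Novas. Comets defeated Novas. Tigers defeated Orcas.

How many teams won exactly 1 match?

Win totals: Lynx 1, Tigers 4, Novas 5, Comets 9, Lions 6, Vipers 3, Eagles 8, Sharks 1, Orcas 4, Herons 4.
Exactly 1: Lynx, Sharks — 2 teams.

2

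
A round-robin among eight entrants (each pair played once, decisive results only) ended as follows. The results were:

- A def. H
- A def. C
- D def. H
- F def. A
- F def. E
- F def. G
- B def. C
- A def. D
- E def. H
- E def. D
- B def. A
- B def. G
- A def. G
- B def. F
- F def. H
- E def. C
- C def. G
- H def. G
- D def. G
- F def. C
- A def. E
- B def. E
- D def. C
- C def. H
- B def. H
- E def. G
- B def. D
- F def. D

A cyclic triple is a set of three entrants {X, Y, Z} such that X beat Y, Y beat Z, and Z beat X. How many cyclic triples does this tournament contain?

0

Win totals: A 5, B 7, C 2, D 3, E 4, F 6, G 0, H 1.
An entrant with w wins dominates both others in C(w,2) triples; summing gives 10 + 21 + 1 + 3 + 6 + 15 + 0 + 0 = 56 transitive triples.
Total triples C(8,3) = 56, so cyclic triples = 56 − 56 = 0.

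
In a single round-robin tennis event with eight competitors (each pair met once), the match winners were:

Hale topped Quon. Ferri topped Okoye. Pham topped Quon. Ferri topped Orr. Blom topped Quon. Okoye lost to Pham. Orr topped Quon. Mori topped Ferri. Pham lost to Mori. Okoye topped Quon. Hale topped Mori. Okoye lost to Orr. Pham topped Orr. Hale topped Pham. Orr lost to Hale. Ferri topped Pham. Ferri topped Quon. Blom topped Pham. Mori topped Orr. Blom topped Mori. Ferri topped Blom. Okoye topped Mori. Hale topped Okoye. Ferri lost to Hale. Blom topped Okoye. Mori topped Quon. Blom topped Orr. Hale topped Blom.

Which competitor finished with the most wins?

Win totals: Pham 3, Orr 2, Okoye 2, Blom 5, Hale 7, Mori 4, Quon 0, Ferri 5.
Hale leads with 7 wins (next highest: 5).

Hale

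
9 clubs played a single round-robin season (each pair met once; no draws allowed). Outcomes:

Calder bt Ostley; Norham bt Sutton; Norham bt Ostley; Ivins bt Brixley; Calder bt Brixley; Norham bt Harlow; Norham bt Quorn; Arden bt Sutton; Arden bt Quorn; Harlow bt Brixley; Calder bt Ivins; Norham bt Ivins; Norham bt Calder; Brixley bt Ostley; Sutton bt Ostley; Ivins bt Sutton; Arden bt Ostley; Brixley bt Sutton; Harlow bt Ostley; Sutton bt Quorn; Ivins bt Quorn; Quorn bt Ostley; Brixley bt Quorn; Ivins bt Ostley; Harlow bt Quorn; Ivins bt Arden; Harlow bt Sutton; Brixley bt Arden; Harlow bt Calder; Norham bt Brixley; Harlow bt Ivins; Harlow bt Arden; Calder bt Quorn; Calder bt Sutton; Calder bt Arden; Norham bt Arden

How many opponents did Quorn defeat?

1

Quorn's results: beat Ostley; lost to Arden, Ivins, Sutton, Calder, Norham, Harlow, Brixley.
That is 1 win.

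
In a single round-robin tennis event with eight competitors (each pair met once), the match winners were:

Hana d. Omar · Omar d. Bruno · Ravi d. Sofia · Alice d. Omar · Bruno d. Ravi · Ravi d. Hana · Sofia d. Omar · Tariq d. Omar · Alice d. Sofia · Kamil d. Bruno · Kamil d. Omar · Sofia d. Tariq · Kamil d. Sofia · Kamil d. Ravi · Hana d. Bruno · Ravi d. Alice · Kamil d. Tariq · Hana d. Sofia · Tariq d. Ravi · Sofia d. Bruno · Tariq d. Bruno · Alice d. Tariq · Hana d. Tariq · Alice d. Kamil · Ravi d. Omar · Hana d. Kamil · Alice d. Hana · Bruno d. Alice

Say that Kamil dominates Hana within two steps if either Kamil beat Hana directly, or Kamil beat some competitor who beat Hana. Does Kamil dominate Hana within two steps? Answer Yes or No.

Kamil did not beat Hana directly.
Kamil beat Tariq, Sofia, Omar, Ravi, Bruno. Of those, Ravi beat Hana.

Yes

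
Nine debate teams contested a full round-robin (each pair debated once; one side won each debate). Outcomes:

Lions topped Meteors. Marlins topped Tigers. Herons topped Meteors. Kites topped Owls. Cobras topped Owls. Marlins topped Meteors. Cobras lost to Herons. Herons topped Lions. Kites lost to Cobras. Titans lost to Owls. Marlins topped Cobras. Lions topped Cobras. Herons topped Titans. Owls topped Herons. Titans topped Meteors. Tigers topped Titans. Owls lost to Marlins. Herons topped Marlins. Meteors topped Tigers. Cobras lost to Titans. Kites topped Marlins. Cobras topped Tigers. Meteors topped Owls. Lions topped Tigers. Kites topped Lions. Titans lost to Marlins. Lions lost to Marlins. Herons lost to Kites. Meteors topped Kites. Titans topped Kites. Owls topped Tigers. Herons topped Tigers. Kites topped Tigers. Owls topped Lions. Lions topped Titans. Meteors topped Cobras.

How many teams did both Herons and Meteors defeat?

Herons beat: Lions, Marlins, Titans, Cobras, Tigers, Meteors.
Meteors beat: Kites, Cobras, Tigers, Owls.
Both beat: Cobras, Tigers — 2.

2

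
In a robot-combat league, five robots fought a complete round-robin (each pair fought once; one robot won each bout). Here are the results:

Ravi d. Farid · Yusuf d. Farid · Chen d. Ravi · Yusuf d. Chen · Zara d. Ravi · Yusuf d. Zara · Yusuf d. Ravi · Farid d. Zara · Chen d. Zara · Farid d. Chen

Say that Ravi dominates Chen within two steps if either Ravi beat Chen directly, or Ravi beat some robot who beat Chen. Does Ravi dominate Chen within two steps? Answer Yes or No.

Ravi did not beat Chen directly.
Ravi beat Farid. Of those, Farid beat Chen.

Yes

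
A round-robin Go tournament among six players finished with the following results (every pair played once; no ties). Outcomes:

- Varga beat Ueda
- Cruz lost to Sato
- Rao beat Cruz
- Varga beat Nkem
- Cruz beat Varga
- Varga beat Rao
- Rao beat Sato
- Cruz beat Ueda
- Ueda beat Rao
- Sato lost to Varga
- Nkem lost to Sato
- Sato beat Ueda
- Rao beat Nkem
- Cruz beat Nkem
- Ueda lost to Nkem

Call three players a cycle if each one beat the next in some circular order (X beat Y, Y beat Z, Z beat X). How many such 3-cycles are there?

Win totals: Cruz 3, Nkem 1, Rao 3, Ueda 1, Sato 3, Varga 4.
A player with w wins dominates both others in C(w,2) triples; summing gives 3 + 0 + 3 + 0 + 3 + 6 = 15 transitive triples.
Total triples C(6,3) = 20, so cyclic triples = 20 − 15 = 5.

5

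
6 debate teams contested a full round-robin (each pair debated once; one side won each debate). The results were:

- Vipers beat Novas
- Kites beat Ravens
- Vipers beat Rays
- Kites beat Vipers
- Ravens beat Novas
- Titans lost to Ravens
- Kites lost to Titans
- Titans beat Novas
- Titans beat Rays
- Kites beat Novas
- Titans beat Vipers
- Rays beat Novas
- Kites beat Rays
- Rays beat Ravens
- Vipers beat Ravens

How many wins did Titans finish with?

Titans' results: beat Novas, Kites, Rays, Vipers; lost to Ravens.
That is 4 wins.

4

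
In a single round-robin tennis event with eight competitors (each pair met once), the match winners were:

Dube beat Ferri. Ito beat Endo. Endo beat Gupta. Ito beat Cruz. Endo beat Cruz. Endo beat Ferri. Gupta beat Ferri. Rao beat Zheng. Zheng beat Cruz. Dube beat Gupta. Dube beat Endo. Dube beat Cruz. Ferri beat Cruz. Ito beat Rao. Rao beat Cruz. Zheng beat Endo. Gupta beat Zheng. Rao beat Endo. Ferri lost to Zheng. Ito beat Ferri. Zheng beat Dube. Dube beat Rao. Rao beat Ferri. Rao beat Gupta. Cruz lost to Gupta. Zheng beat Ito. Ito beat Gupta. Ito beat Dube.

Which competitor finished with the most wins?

Win totals: Rao 5, Zheng 5, Cruz 0, Ferri 1, Endo 3, Gupta 3, Dube 5, Ito 6.
Ito leads with 6 wins (next highest: 5).

Ito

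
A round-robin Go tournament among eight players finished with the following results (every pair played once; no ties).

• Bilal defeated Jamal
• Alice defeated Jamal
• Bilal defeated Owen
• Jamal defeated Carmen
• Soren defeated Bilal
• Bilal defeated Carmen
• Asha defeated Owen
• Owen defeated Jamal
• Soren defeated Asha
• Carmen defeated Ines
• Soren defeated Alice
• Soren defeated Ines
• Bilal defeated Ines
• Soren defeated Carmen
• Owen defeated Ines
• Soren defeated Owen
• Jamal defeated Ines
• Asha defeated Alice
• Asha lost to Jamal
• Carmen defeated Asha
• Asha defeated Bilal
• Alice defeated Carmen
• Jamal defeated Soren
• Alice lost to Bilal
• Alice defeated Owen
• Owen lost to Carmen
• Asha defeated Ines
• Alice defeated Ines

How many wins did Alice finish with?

Alice's results: beat Jamal, Carmen, Ines, Owen; lost to Bilal, Asha, Soren.
That is 4 wins.

4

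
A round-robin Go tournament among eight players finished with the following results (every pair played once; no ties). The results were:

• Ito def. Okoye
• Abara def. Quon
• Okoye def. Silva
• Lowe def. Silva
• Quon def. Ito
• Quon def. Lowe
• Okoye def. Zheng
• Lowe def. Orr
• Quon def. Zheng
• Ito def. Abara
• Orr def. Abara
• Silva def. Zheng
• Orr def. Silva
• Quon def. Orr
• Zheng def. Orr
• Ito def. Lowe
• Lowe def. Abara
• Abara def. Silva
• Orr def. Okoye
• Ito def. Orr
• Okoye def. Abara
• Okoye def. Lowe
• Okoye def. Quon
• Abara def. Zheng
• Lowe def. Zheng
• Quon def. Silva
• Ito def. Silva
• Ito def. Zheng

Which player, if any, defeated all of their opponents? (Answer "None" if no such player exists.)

None

Highest win total is Ito with 6 (out of 7 possible).
Ito lost to Quon, so no player went undefeated.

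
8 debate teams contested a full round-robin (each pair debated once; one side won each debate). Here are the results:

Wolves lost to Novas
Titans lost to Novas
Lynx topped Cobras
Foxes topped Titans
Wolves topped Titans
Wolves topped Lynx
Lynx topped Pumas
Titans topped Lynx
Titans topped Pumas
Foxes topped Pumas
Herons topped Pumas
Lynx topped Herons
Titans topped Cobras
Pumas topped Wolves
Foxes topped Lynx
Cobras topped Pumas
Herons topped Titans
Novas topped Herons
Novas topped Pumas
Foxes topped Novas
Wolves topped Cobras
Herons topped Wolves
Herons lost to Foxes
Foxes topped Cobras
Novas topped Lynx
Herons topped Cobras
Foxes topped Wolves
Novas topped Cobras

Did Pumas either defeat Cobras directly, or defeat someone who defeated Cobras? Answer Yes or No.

Pumas did not beat Cobras directly.
Pumas beat Wolves. Of those, Wolves beat Cobras.

Yes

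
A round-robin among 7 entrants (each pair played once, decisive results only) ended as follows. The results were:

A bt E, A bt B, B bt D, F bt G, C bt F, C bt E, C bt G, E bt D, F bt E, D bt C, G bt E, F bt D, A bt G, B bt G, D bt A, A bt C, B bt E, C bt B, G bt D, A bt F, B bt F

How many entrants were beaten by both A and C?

A beat: B, C, E, F, G.
C beat: B, E, F, G.
Both beat: B, E, F, G — 4.

4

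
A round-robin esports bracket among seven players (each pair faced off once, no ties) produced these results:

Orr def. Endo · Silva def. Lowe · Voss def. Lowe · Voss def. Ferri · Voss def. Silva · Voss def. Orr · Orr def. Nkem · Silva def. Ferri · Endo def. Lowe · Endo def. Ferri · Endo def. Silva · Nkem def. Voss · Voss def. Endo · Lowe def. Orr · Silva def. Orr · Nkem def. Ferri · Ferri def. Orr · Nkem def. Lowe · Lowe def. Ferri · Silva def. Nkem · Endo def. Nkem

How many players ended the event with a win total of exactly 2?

Win totals: Silva 4, Lowe 2, Ferri 1, Voss 5, Orr 2, Nkem 3, Endo 4.
Exactly 2: Lowe, Orr — 2 players.

2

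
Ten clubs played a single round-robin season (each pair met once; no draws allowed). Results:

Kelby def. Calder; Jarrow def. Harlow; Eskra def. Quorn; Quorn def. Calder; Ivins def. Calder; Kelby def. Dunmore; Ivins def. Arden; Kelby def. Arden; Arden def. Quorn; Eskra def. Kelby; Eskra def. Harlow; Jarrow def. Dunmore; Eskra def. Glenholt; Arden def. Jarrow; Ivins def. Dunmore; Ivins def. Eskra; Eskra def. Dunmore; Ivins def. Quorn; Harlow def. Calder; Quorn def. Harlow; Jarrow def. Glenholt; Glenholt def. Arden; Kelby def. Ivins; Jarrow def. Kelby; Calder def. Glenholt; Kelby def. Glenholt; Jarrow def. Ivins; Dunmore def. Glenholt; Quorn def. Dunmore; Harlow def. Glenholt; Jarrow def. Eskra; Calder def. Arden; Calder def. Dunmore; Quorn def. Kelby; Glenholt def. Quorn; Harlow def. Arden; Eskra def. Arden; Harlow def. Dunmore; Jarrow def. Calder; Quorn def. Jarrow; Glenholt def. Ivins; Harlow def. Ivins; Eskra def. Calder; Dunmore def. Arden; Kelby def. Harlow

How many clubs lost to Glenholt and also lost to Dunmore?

1

Glenholt beat: Ivins, Quorn, Arden.
Dunmore beat: Glenholt, Arden.
Both beat: Arden — 1.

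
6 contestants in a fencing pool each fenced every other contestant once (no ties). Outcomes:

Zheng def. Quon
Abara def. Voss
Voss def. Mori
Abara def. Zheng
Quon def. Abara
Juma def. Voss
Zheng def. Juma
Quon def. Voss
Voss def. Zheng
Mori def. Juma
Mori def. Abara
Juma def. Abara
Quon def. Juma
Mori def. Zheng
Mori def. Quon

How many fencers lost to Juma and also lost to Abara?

Juma beat: Voss, Abara.
Abara beat: Voss, Zheng.
Both beat: Voss — 1.

1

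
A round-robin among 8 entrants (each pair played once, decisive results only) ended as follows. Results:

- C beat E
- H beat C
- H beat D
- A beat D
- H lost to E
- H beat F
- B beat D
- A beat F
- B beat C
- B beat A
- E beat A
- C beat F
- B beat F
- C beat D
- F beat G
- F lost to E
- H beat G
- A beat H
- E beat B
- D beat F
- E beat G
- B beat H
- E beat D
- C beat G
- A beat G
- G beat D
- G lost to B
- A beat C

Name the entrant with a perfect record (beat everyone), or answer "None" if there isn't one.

Highest win total is E with 6 (out of 7 possible).
E lost to C, so no entrant went undefeated.

None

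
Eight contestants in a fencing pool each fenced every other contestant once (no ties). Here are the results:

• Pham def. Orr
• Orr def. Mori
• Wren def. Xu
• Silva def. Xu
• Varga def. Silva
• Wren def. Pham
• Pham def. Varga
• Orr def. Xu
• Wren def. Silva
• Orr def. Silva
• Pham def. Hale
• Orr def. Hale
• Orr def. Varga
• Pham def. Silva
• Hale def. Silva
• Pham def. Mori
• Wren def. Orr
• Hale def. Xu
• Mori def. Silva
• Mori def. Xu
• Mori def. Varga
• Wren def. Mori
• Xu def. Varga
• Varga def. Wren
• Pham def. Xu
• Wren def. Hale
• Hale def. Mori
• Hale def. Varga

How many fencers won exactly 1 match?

2

Win totals: Orr 5, Hale 4, Wren 6, Xu 1, Varga 2, Mori 3, Silva 1, Pham 6.
Exactly 1: Xu, Silva — 2 fencers.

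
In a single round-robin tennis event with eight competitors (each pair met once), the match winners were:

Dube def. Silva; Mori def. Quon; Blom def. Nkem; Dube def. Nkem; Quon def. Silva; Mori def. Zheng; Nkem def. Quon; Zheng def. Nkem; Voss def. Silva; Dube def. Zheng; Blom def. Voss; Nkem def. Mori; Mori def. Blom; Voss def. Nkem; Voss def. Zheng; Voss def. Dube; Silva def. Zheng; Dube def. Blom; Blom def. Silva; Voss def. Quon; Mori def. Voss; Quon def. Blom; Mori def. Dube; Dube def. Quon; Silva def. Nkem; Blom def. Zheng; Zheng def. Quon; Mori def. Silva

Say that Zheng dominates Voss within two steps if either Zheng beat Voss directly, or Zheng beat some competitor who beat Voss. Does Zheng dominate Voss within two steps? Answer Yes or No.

Zheng did not beat Voss directly.
Zheng beat Quon, Nkem, but each of them lost to Voss. No two-step path.

No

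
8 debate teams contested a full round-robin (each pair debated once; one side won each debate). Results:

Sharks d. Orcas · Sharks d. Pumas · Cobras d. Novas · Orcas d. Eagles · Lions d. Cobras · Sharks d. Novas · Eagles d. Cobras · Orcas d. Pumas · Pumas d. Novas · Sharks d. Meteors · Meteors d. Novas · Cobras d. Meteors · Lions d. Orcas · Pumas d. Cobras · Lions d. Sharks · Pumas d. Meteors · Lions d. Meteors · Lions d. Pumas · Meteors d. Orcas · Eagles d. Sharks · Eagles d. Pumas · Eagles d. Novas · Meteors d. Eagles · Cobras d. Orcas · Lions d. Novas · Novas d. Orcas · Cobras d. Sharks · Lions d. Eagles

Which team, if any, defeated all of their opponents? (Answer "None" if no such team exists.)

Lions

Lions has 7 wins out of 7 opponents — a perfect record.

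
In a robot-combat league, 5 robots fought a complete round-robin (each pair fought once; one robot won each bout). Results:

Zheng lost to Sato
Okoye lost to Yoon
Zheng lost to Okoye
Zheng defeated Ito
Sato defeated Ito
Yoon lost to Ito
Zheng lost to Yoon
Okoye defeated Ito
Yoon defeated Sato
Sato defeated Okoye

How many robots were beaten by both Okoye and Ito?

0

Okoye beat: Zheng, Ito.
Ito beat: Yoon.
No one was beaten by both.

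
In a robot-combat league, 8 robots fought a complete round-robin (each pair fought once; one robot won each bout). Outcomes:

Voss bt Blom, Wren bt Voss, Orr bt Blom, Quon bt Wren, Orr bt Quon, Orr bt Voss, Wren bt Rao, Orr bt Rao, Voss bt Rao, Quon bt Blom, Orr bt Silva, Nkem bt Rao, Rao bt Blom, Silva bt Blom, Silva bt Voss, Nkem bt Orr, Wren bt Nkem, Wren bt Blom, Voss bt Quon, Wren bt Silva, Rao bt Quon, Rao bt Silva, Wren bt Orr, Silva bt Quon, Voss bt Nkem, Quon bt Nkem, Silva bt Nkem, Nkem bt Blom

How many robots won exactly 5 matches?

1

Win totals: Quon 3, Voss 4, Rao 3, Silva 4, Wren 6, Blom 0, Orr 5, Nkem 3.
Exactly 5: Orr — 1 robot.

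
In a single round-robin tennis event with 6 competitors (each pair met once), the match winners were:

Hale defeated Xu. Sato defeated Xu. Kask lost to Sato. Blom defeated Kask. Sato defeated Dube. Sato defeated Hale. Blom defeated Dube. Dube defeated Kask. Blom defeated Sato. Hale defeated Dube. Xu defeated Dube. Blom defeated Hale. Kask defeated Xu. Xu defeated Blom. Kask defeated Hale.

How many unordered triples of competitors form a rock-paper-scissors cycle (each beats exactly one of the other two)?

5

Win totals: Blom 4, Kask 2, Dube 1, Hale 2, Sato 4, Xu 2.
A competitor with w wins dominates both others in C(w,2) triples; summing gives 6 + 1 + 0 + 1 + 6 + 1 = 15 transitive triples.
Total triples C(6,3) = 20, so cyclic triples = 20 − 15 = 5.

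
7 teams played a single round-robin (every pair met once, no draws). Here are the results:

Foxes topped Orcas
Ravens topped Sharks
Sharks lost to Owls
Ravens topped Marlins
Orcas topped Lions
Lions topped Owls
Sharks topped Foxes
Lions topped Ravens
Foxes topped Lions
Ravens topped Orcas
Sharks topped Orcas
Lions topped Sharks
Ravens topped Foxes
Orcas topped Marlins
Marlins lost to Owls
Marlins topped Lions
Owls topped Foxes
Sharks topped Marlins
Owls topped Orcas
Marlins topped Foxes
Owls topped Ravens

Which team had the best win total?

Owls

Win totals: Foxes 2, Orcas 2, Lions 3, Marlins 2, Ravens 4, Owls 5, Sharks 3.
Owls leads with 5 wins (next highest: 4).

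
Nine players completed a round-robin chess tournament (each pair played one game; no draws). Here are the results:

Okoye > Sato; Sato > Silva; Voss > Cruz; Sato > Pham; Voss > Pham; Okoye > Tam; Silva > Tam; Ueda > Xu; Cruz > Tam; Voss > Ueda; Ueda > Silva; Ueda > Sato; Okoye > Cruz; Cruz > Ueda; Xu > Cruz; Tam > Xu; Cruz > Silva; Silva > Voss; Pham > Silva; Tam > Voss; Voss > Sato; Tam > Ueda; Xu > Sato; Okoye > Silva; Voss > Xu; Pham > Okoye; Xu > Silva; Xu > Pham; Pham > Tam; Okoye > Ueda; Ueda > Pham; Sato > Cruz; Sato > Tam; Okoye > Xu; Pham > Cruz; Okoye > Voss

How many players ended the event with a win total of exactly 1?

Win totals: Tam 3, Okoye 7, Xu 4, Silva 2, Voss 5, Cruz 3, Pham 4, Sato 4, Ueda 4.
No player has exactly 1 wins.

0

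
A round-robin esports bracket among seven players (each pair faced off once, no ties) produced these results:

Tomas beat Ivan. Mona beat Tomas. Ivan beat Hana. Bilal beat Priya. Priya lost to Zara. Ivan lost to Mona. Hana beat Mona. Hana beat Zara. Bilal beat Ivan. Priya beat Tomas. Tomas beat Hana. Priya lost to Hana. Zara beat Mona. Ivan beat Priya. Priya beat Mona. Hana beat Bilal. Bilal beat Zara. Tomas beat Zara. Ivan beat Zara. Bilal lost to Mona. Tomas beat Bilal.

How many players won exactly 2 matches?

Win totals: Bilal 3, Tomas 4, Hana 4, Ivan 3, Priya 2, Mona 3, Zara 2.
Exactly 2: Priya, Zara — 2 players.

2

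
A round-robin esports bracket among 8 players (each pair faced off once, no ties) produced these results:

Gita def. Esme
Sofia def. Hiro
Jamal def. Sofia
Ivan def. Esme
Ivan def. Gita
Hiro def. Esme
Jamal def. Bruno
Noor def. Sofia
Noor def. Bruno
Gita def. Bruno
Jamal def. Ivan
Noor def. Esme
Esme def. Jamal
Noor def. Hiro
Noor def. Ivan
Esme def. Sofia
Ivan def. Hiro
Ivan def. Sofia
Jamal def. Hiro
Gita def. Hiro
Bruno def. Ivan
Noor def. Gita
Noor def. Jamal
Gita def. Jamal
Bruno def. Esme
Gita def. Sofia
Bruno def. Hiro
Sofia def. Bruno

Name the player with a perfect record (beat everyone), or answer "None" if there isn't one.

Noor has 7 wins out of 7 opponents — a perfect record.

Noor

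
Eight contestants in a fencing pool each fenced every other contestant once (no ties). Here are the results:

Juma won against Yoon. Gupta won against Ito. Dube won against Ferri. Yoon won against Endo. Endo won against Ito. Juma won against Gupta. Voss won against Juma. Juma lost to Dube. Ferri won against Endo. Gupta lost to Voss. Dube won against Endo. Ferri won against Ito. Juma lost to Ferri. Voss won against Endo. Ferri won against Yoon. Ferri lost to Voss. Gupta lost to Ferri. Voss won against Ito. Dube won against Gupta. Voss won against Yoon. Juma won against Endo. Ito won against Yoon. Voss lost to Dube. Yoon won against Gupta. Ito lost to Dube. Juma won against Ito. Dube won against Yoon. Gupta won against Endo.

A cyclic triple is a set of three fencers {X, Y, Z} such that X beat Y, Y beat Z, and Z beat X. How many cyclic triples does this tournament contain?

Win totals: Ito 1, Dube 7, Endo 1, Yoon 2, Ferri 5, Gupta 2, Voss 6, Juma 4.
A fencer with w wins dominates both others in C(w,2) triples; summing gives 0 + 21 + 0 + 1 + 10 + 1 + 15 + 6 = 54 transitive triples.
Total triples C(8,3) = 56, so cyclic triples = 56 − 54 = 2.

2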